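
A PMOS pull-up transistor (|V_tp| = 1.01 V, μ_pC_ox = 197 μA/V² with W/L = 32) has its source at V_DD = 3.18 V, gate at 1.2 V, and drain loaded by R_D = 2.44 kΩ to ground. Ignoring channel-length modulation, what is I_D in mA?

I_D = 1.21 mA

V_SG = V_DD − V_G = 3.18 − 1.2 = 1.98 V, so V_ov = 1.98 − 1.01 = 0.97 V.
k_p = μ_pC_ox · (W/L) = 6.304 mA/V².
Assume saturation: I_D = ½ k_p V_ov² = 0.5 × 6.304 × 0.97² = 2.97 mA, giving V_SD = V_DD − I_D R_D = 3.18 − 2.97 × 2.44 = -4.06 V.
But -4.06 V < V_ov = 0.97 V, so the device is actually in triode.
In triode I_D = k_p[V_ov V_SD − ½ V_SD²] and I_D = (V_DD − V_SD)/R_D. Equating: 7.69 V_SD² − 15.92 V_SD + 3.18 = 0, giving V_SD = 0.224 V (the root below V_ov).
I_D = (3.18 − 0.224) / 2.44 = 1.21 mA.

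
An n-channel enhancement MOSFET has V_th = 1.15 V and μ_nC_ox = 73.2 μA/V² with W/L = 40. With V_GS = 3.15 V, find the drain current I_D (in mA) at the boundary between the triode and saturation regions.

I_D = 5.86 mA

At the boundary V_DS = V_ov = V_GS − V_th = 3.15 − 1.15 = 2 V.
k_n = μ_nC_ox · (W/L) = 2.928 mA/V².
I_D = ½ k_n V_ov² = 0.5 × 2.928 × 2² = 5.86 mA.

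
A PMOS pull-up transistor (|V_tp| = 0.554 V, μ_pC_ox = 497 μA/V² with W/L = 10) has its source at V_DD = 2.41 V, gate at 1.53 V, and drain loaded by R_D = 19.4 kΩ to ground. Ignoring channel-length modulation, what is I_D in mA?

I_D = 0.120 mA

V_SG = V_DD − V_G = 2.41 − 1.53 = 0.88 V, so V_ov = 0.88 − 0.554 = 0.326 V.
k_p = μ_pC_ox · (W/L) = 4.97 mA/V².
Assume saturation: I_D = ½ k_p V_ov² = 0.5 × 4.97 × 0.326² = 0.264 mA, giving V_SD = V_DD − I_D R_D = 2.41 − 0.264 × 19.4 = -2.71 V.
But -2.71 V < V_ov = 0.326 V, so the device is actually in triode.
In triode I_D = k_p[V_ov V_SD − ½ V_SD²] and I_D = (V_DD − V_SD)/R_D. Equating: 48.2 V_SD² − 32.43 V_SD + 2.41 = 0, giving V_SD = 0.0851 V (the root below V_ov).
I_D = (2.41 − 0.0851) / 19.4 = 0.12 mA.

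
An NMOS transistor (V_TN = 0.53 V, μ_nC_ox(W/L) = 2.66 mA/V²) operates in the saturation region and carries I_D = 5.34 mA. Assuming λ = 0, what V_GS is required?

V_GS = 2.53 V

In saturation I_D = ½ k_n (V_GS − V_TN)², so V_GS − V_TN = √(2 I_D / k_n) = √(2 × 5.34 / 2.66) = 2 V.
V_GS = 0.53 + 2 = 2.53 V.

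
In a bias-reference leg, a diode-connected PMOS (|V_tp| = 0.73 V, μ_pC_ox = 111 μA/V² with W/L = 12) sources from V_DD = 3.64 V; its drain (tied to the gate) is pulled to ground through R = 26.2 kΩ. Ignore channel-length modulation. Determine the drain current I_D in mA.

With gate tied to drain, V_SG = V_SD ≥ V_SG − |V_tp|, so the device is in saturation.
k_p = μ_pC_ox · (W/L) = 1.332 mA/V².
KCL at the drain: ½ k_p (V_SG − |V_tp|)² = (V_DD − V_SG)/R.
Let x = V_SG − 0.73. Then 17.4 x² + x − 2.91 = 0, giving x = 0.381 V (positive root), so V_SG = 1.11 V.
I_D = (V_DD − V_SG)/R = (3.64 − 1.11) / 26.2 = 0.0965 mA.

I_D = 0.0965 mA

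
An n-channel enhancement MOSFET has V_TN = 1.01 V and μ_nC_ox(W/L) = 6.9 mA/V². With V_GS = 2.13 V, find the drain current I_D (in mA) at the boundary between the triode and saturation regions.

I_D = 4.33 mA

At the boundary V_DS = V_ov = V_GS − V_TN = 2.13 − 1.01 = 1.12 V.
I_D = ½ k_n V_ov² = 0.5 × 6.9 × 1.12² = 4.33 mA.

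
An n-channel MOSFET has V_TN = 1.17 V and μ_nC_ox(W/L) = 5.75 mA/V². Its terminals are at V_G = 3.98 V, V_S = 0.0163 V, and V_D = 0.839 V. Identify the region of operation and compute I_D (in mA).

Triode; I_D = 11.3 mA

V_GS = V_G − V_S = 3.98 − 0.0163 = 3.96 V; V_DS = V_D − V_S = 0.839 − 0.0163 = 0.823 V.
V_ov = V_GS − V_TN = 3.96 − 1.17 = 2.79 V.
Since V_DS = 0.823 V < V_ov = 2.79 V, the device is in the triode region.
I_D = k_n [V_ov · V_DS − ½ V_DS²] = 5.75 × [2.79 × 0.823 − 0.5 × 0.823²] = 11.3 mA.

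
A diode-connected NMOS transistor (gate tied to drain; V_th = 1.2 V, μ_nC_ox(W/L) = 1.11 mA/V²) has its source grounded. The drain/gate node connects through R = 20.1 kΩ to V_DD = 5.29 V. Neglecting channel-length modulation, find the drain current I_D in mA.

With gate tied to drain, V_GS = V_DS ≥ V_GS − V_th, so the device is in saturation.
KCL at the drain: ½ k_n (V_GS − V_th)² = (V_DD − V_GS)/R.
Let x = V_GS − 1.2. Then 11.2 x² + x − 4.09 = 0, giving x = 0.562 V (positive root), so V_GS = 1.76 V.
I_D = (V_DD − V_GS)/R = (5.29 − 1.76) / 20.1 = 0.176 mA.

I_D = 0.176 mA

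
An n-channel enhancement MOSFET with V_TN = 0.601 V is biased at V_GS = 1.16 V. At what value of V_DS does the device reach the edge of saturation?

V_DS,sat = 0.559 V

The boundary between triode and saturation is V_DS = V_GS − V_TN = V_ov.
V_ov = 1.16 − 0.601 = 0.559 V.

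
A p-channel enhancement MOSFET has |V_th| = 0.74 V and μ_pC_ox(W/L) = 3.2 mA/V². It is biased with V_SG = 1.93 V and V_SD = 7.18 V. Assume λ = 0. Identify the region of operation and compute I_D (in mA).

V_ov = V_SG − |V_th| = 1.93 − 0.74 = 1.19 V.
Since V_SD = 7.18 V ≥ V_ov = 1.19 V, the device is in saturation.
I_D = ½ k_p V_ov² = 0.5 × 3.2 × 1.19² = 2.27 mA.

Saturation; I_D = 2.27 mA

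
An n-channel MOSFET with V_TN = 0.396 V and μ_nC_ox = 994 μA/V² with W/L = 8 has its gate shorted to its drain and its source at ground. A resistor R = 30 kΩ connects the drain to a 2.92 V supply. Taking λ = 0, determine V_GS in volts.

V_GS = 0.537 V

With gate tied to drain, V_GS = V_DS ≥ V_GS − V_TN, so the device is in saturation.
k_n = μ_nC_ox · (W/L) = 7.952 mA/V².
KCL at the drain: ½ k_n (V_GS − V_TN)² = (V_DD − V_GS)/R.
Let x = V_GS − 0.396. Then 119 x² + x − 2.524 = 0, giving x = 0.141 V (positive root), so V_GS = 0.537 V.
I_D = (V_DD − V_GS)/R = (2.92 − 0.537) / 30 = 0.0794 mA.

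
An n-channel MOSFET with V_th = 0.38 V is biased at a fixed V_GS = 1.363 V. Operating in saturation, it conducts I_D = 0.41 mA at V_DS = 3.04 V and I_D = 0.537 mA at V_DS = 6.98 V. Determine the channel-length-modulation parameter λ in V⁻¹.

With V_GS fixed, I_D ∝ (1 + λ V_DS) in saturation, so I_D2/I_D1 = (1 + λ V_DS2)/(1 + λ V_DS1).
0.537/0.41 = 1.31 = (1 + 6.98 λ)/(1 + 3.04 λ).
Solving: λ (I_D1 V_DS2 − I_D2 V_DS1) = I_D2 − I_D1, so λ = (0.537 − 0.41) / (0.41 × 6.98 − 0.537 × 3.04) = 0.127 / 1.23 = 0.103 V⁻¹.

λ = 0.103 V⁻¹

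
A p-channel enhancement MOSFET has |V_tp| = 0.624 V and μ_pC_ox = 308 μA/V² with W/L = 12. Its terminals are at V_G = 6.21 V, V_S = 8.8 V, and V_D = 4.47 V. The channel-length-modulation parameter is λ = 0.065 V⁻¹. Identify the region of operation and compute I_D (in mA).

V_SG = V_S − V_G = 8.8 − 6.21 = 2.59 V; V_SD = V_S − V_D = 8.8 − 4.47 = 4.33 V.
k_p = μ_pC_ox · (W/L) = 3.696 mA/V².
V_ov = V_SG − |V_tp| = 2.59 − 0.624 = 1.97 V.
Since V_SD = 4.33 V ≥ V_ov = 1.97 V, the device is in saturation.
I_D = ½ k_p V_ov² (1 + λ V_SD) = 0.5 × 3.696 × 1.97² × (1 + 0.065 × 4.33) = 9.15 mA.

Saturation; I_D = 9.15 mA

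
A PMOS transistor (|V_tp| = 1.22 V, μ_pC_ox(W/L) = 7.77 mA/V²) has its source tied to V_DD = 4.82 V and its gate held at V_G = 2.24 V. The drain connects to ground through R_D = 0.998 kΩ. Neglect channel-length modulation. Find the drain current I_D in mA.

V_SG = V_DD − V_G = 4.82 − 2.24 = 2.58 V, so V_ov = 2.58 − 1.22 = 1.36 V.
Assume saturation: I_D = ½ k_p V_ov² = 0.5 × 7.77 × 1.36² = 7.19 mA, giving V_SD = V_DD − I_D R_D = 4.82 − 7.19 × 0.998 = -2.35 V.
But -2.35 V < V_ov = 1.36 V, so the device is actually in triode.
In triode I_D = k_p[V_ov V_SD − ½ V_SD²] and I_D = (V_DD − V_SD)/R_D. Equating: 3.88 V_SD² − 11.55 V_SD + 4.82 = 0, giving V_SD = 0.502 V (the root below V_ov).
I_D = (4.82 − 0.502) / 0.998 = 4.33 mA.

I_D = 4.33 mA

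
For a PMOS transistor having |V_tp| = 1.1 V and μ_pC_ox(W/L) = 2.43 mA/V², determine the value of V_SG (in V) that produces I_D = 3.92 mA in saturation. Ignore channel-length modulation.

V_SG = 2.90 V

In saturation I_D = ½ k_p (V_SG − |V_tp|)², so V_SG − |V_tp| = √(2 I_D / k_p) = √(2 × 3.92 / 2.43) = 1.8 V.
V_SG = 1.1 + 1.8 = 2.9 V.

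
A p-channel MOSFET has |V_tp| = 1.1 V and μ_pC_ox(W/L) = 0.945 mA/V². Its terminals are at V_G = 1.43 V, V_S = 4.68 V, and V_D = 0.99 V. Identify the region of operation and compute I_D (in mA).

V_SG = V_S − V_G = 4.68 − 1.43 = 3.25 V; V_SD = V_S − V_D = 4.68 − 0.99 = 3.69 V.
V_ov = V_SG − |V_tp| = 3.25 − 1.1 = 2.15 V.
Since V_SD = 3.69 V ≥ V_ov = 2.15 V, the device is in saturation.
I_D = ½ k_p V_ov² = 0.5 × 0.945 × 2.15² = 2.18 mA.

Saturation; I_D = 2.18 mA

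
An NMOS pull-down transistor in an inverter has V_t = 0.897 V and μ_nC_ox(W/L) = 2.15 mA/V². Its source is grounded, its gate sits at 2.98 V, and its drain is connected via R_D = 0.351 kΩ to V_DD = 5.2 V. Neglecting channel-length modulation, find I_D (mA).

V_GS = V_G = 2.98 V, so V_ov = 2.98 − 0.897 = 2.08 V.
Assume saturation: I_D = ½ k_n V_ov² = 0.5 × 2.15 × 2.08² = 4.66 mA, giving V_DS = V_DD − I_D R_D = 5.2 − 4.66 × 0.351 = 3.56 V.
V_DS = 3.56 V ≥ V_ov = 2.08 V, confirming saturation.

I_D = 4.66 mA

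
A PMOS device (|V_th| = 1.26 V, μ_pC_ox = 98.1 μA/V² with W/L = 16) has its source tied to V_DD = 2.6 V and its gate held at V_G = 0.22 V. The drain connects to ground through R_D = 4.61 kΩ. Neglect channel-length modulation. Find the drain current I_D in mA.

I_D = 0.493 mA

V_SG = V_DD − V_G = 2.6 − 0.22 = 2.38 V, so V_ov = 2.38 − 1.26 = 1.12 V.
k_p = μ_pC_ox · (W/L) = 1.57 mA/V².
Assume saturation: I_D = ½ k_p V_ov² = 0.5 × 1.57 × 1.12² = 0.984 mA, giving V_SD = V_DD − I_D R_D = 2.6 − 0.984 × 4.61 = -1.94 V.
But -1.94 V < V_ov = 1.12 V, so the device is actually in triode.
In triode I_D = k_p[V_ov V_SD − ½ V_SD²] and I_D = (V_DD − V_SD)/R_D. Equating: 3.62 V_SD² − 9.104 V_SD + 2.6 = 0, giving V_SD = 0.328 V (the root below V_ov).
I_D = (2.6 − 0.328) / 4.61 = 0.493 mA.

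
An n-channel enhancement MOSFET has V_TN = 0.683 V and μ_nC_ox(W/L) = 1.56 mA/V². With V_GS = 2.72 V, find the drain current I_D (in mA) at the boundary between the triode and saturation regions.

I_D = 3.24 mA

At the boundary V_DS = V_ov = V_GS − V_TN = 2.72 − 0.683 = 2.04 V.
I_D = ½ k_n V_ov² = 0.5 × 1.56 × 2.04² = 3.24 mA.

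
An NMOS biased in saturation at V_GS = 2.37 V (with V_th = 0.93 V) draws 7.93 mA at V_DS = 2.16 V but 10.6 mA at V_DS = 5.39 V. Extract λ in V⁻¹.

With V_GS fixed, I_D ∝ (1 + λ V_DS) in saturation, so I_D2/I_D1 = (1 + λ V_DS2)/(1 + λ V_DS1).
10.6/7.93 = 1.337 = (1 + 5.39 λ)/(1 + 2.16 λ).
Solving: λ (I_D1 V_DS2 − I_D2 V_DS1) = I_D2 − I_D1, so λ = (10.6 − 7.93) / (7.93 × 5.39 − 10.6 × 2.16) = 2.67 / 19.8 = 0.135 V⁻¹.

λ = 0.135 V⁻¹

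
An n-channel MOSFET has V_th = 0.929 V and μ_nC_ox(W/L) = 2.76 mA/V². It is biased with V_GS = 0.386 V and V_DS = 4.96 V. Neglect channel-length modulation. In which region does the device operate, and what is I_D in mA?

V_GS = 0.386 V < V_th = 0.929 V, so the transistor is in cutoff.

Cutoff; I_D = 0 mA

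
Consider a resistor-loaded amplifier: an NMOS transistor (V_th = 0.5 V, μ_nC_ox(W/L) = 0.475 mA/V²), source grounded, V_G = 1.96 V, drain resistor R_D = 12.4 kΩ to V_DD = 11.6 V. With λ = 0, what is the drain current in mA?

V_GS = V_G = 1.96 V, so V_ov = 1.96 − 0.5 = 1.46 V.
Assume saturation: I_D = ½ k_n V_ov² = 0.5 × 0.475 × 1.46² = 0.506 mA, giving V_DS = V_DD − I_D R_D = 11.6 − 0.506 × 12.4 = 5.32 V.
V_DS = 5.32 V ≥ V_ov = 1.46 V, confirming saturation.

I_D = 0.506 mA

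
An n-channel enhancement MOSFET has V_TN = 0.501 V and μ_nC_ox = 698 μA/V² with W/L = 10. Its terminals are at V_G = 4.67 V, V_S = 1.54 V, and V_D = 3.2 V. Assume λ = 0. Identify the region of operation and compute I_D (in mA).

V_GS = V_G − V_S = 4.67 − 1.54 = 3.13 V; V_DS = V_D − V_S = 3.2 − 1.54 = 1.66 V.
k_n = μ_nC_ox · (W/L) = 6.98 mA/V².
V_ov = V_GS − V_TN = 3.13 − 0.501 = 2.63 V.
Since V_DS = 1.66 V < V_ov = 2.63 V, the device is in the triode region.
I_D = k_n [V_ov · V_DS − ½ V_DS²] = 6.98 × [2.63 × 1.66 − 0.5 × 1.66²] = 20.8 mA.

Triode; I_D = 20.8 mA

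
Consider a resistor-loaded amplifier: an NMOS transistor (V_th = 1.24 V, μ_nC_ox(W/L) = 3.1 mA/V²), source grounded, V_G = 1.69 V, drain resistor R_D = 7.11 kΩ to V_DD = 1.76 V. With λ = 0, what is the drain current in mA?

V_GS = V_G = 1.69 V, so V_ov = 1.69 − 1.24 = 0.45 V.
Assume saturation: I_D = ½ k_n V_ov² = 0.5 × 3.1 × 0.45² = 0.314 mA, giving V_DS = V_DD − I_D R_D = 1.76 − 0.314 × 7.11 = -0.472 V.
But -0.472 V < V_ov = 0.45 V, so the device is actually in triode.
In triode I_D = k_n[V_ov V_DS − ½ V_DS²] and I_D = (V_DD − V_DS)/R_D. Equating: 11 V_DS² − 10.92 V_DS + 1.76 = 0, giving V_DS = 0.203 V (the root below V_ov).
I_D = (1.76 − 0.203) / 7.11 = 0.219 mA.

I_D = 0.219 mA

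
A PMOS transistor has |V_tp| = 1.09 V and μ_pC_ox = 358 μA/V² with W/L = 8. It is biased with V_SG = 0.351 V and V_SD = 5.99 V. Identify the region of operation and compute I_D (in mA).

Cutoff; I_D = 0 mA

V_SG = 0.351 V < |V_tp| = 1.09 V, so the transistor is in cutoff.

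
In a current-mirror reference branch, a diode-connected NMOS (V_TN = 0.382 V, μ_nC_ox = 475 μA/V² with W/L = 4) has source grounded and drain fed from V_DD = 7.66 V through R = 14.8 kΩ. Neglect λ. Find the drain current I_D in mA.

With gate tied to drain, V_GS = V_DS ≥ V_GS − V_TN, so the device is in saturation.
k_n = μ_nC_ox · (W/L) = 1.9 mA/V².
KCL at the drain: ½ k_n (V_GS − V_TN)² = (V_DD − V_GS)/R.
Let x = V_GS − 0.382. Then 14.1 x² + x − 7.278 = 0, giving x = 0.685 V (positive root), so V_GS = 1.07 V.
I_D = (V_DD − V_GS)/R = (7.66 − 1.07) / 14.8 = 0.445 mA.

I_D = 0.445 mA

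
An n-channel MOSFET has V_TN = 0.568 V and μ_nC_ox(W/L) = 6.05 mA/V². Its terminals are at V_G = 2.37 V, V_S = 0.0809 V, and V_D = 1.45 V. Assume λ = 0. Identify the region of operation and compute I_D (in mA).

V_GS = V_G − V_S = 2.37 − 0.0809 = 2.29 V; V_DS = V_D − V_S = 1.45 − 0.0809 = 1.37 V.
V_ov = V_GS − V_TN = 2.29 − 0.568 = 1.72 V.
Since V_DS = 1.37 V < V_ov = 1.72 V, the device is in the triode region.
I_D = k_n [V_ov · V_DS − ½ V_DS²] = 6.05 × [1.72 × 1.37 − 0.5 × 1.37²] = 8.59 mA.

Triode; I_D = 8.59 mA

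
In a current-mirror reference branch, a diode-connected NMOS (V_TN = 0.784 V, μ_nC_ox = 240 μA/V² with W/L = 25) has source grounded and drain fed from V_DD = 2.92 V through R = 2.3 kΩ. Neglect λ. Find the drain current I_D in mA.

I_D = 0.716 mA

With gate tied to drain, V_GS = V_DS ≥ V_GS − V_TN, so the device is in saturation.
k_n = μ_nC_ox · (W/L) = 6 mA/V².
KCL at the drain: ½ k_n (V_GS − V_TN)² = (V_DD − V_GS)/R.
Let x = V_GS − 0.784. Then 6.9 x² + x − 2.136 = 0, giving x = 0.489 V (positive root), so V_GS = 1.27 V.
I_D = (V_DD − V_GS)/R = (2.92 − 1.27) / 2.3 = 0.716 mA.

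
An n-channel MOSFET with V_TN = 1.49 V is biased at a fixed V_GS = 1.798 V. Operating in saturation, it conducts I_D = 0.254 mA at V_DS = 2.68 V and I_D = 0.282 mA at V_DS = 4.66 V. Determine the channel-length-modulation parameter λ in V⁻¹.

λ = 0.0654 V⁻¹

With V_GS fixed, I_D ∝ (1 + λ V_DS) in saturation, so I_D2/I_D1 = (1 + λ V_DS2)/(1 + λ V_DS1).
0.282/0.254 = 1.11 = (1 + 4.66 λ)/(1 + 2.68 λ).
Solving: λ (I_D1 V_DS2 − I_D2 V_DS1) = I_D2 − I_D1, so λ = (0.282 − 0.254) / (0.254 × 4.66 − 0.282 × 2.68) = 0.028 / 0.428 = 0.0654 V⁻¹.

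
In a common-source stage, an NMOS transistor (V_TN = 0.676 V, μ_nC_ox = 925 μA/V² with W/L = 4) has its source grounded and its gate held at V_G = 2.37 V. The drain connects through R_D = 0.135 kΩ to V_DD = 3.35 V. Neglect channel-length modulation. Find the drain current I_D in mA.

I_D = 5.31 mA

V_GS = V_G = 2.37 V, so V_ov = 2.37 − 0.676 = 1.69 V.
k_n = μ_nC_ox · (W/L) = 3.7 mA/V².
Assume saturation: I_D = ½ k_n V_ov² = 0.5 × 3.7 × 1.69² = 5.31 mA, giving V_DS = V_DD − I_D R_D = 3.35 − 5.31 × 0.135 = 2.63 V.
V_DS = 2.63 V ≥ V_ov = 1.69 V, confirming saturation.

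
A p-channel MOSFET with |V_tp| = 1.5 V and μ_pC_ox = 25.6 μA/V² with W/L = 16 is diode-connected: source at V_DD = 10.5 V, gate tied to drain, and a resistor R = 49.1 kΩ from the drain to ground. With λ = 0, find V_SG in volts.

V_SG = 2.40 V

With gate tied to drain, V_SG = V_SD ≥ V_SG − |V_tp|, so the device is in saturation.
k_p = μ_pC_ox · (W/L) = 0.4096 mA/V².
KCL at the drain: ½ k_p (V_SG − |V_tp|)² = (V_DD − V_SG)/R.
Let x = V_SG − 1.5. Then 10.1 x² + x − 9 = 0, giving x = 0.898 V (positive root), so V_SG = 2.4 V.
I_D = (V_DD − V_SG)/R = (10.5 − 2.4) / 49.1 = 0.165 mA.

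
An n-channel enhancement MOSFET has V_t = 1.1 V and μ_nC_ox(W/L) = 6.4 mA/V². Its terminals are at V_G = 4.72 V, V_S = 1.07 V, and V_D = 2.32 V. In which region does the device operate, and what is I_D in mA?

Triode; I_D = 15.4 mA

V_GS = V_G − V_S = 4.72 − 1.07 = 3.65 V; V_DS = V_D − V_S = 2.32 − 1.07 = 1.25 V.
V_ov = V_GS − V_t = 3.65 − 1.1 = 2.55 V.
Since V_DS = 1.25 V < V_ov = 2.55 V, the device is in the triode region.
I_D = k_n [V_ov · V_DS − ½ V_DS²] = 6.4 × [2.55 × 1.25 − 0.5 × 1.25²] = 15.4 mA.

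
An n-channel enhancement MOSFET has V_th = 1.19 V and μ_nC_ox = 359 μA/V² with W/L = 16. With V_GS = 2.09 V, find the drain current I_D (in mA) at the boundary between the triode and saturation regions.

At the boundary V_DS = V_ov = V_GS − V_th = 2.09 − 1.19 = 0.9 V.
k_n = μ_nC_ox · (W/L) = 5.744 mA/V².
I_D = ½ k_n V_ov² = 0.5 × 5.744 × 0.9² = 2.33 mA.

I_D = 2.33 mA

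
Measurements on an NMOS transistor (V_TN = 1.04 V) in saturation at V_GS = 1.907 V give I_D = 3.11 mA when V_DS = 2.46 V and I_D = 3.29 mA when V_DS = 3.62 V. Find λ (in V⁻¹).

λ = 0.0569 V⁻¹

With V_GS fixed, I_D ∝ (1 + λ V_DS) in saturation, so I_D2/I_D1 = (1 + λ V_DS2)/(1 + λ V_DS1).
3.29/3.11 = 1.058 = (1 + 3.62 λ)/(1 + 2.46 λ).
Solving: λ (I_D1 V_DS2 − I_D2 V_DS1) = I_D2 − I_D1, so λ = (3.29 − 3.11) / (3.11 × 3.62 − 3.29 × 2.46) = 0.18 / 3.16 = 0.0569 V⁻¹.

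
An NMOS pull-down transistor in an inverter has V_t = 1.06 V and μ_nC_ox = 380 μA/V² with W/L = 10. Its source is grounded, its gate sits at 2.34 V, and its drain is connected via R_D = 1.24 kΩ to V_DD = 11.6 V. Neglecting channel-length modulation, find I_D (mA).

I_D = 3.11 mA

V_GS = V_G = 2.34 V, so V_ov = 2.34 − 1.06 = 1.28 V.
k_n = μ_nC_ox · (W/L) = 3.8 mA/V².
Assume saturation: I_D = ½ k_n V_ov² = 0.5 × 3.8 × 1.28² = 3.11 mA, giving V_DS = V_DD − I_D R_D = 11.6 − 3.11 × 1.24 = 7.74 V.
V_DS = 7.74 V ≥ V_ov = 1.28 V, confirming saturation.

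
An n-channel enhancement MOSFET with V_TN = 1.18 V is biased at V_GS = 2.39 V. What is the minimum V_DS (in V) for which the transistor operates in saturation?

V_DS,sat = 1.21 V

The boundary between triode and saturation is V_DS = V_GS − V_TN = V_ov.
V_ov = 2.39 − 1.18 = 1.21 V.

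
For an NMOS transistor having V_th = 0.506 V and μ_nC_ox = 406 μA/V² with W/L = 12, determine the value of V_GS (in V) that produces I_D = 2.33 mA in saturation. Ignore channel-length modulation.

k_n = μ_nC_ox · (W/L) = 4.872 mA/V².
In saturation I_D = ½ k_n (V_GS − V_th)², so V_GS − V_th = √(2 I_D / k_n) = √(2 × 2.33 / 4.872) = 0.978 V.
V_GS = 0.506 + 0.978 = 1.48 V.

V_GS = 1.48 V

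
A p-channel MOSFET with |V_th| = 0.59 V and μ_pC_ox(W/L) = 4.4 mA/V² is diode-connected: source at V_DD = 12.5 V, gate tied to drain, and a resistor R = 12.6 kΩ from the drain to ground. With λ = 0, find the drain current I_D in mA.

With gate tied to drain, V_SG = V_SD ≥ V_SG − |V_th|, so the device is in saturation.
KCL at the drain: ½ k_p (V_SG − |V_th|)² = (V_DD − V_SG)/R.
Let x = V_SG − 0.59. Then 27.7 x² + x − 11.91 = 0, giving x = 0.638 V (positive root), so V_SG = 1.23 V.
I_D = (V_DD − V_SG)/R = (12.5 − 1.23) / 12.6 = 0.895 mA.

I_D = 0.895 mA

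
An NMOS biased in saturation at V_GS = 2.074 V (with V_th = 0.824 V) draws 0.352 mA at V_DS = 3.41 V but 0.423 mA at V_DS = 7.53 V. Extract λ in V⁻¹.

λ = 0.0588 V⁻¹

With V_GS fixed, I_D ∝ (1 + λ V_DS) in saturation, so I_D2/I_D1 = (1 + λ V_DS2)/(1 + λ V_DS1).
0.423/0.352 = 1.202 = (1 + 7.53 λ)/(1 + 3.41 λ).
Solving: λ (I_D1 V_DS2 − I_D2 V_DS1) = I_D2 − I_D1, so λ = (0.423 − 0.352) / (0.352 × 7.53 − 0.423 × 3.41) = 0.071 / 1.21 = 0.0588 V⁻¹.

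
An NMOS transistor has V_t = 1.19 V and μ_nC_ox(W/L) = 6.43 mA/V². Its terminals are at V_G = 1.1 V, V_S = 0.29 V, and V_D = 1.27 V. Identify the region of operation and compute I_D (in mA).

V_GS = V_G − V_S = 1.1 − 0.29 = 0.81 V; V_DS = V_D − V_S = 1.27 − 0.29 = 0.98 V.
V_GS = 0.81 V < V_t = 1.19 V, so the transistor is in cutoff.

Cutoff; I_D = 0 mA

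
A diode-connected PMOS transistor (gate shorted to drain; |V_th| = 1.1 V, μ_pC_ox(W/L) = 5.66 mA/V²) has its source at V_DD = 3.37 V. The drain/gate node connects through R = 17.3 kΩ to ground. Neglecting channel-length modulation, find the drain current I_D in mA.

I_D = 0.119 mA

With gate tied to drain, V_SG = V_SD ≥ V_SG − |V_th|, so the device is in saturation.
KCL at the drain: ½ k_p (V_SG − |V_th|)² = (V_DD − V_SG)/R.
Let x = V_SG − 1.1. Then 49 x² + x − 2.27 = 0, giving x = 0.205 V (positive root), so V_SG = 1.31 V.
I_D = (V_DD − V_SG)/R = (3.37 − 1.31) / 17.3 = 0.119 mA.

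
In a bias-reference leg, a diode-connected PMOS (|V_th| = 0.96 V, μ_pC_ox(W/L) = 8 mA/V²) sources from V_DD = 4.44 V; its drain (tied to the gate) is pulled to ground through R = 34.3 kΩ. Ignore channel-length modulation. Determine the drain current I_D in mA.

I_D = 0.0969 mA

With gate tied to drain, V_SG = V_SD ≥ V_SG − |V_th|, so the device is in saturation.
KCL at the drain: ½ k_p (V_SG − |V_th|)² = (V_DD − V_SG)/R.
Let x = V_SG − 0.96. Then 137 x² + x − 3.48 = 0, giving x = 0.156 V (positive root), so V_SG = 1.12 V.
I_D = (V_DD − V_SG)/R = (4.44 − 1.12) / 34.3 = 0.0969 mA.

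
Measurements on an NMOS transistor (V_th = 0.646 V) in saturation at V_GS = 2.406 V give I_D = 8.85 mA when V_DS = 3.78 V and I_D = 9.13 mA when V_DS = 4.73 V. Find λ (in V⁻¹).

λ = 0.0381 V⁻¹

With V_GS fixed, I_D ∝ (1 + λ V_DS) in saturation, so I_D2/I_D1 = (1 + λ V_DS2)/(1 + λ V_DS1).
9.13/8.85 = 1.032 = (1 + 4.73 λ)/(1 + 3.78 λ).
Solving: λ (I_D1 V_DS2 − I_D2 V_DS1) = I_D2 − I_D1, so λ = (9.13 − 8.85) / (8.85 × 4.73 − 9.13 × 3.78) = 0.28 / 7.35 = 0.0381 V⁻¹.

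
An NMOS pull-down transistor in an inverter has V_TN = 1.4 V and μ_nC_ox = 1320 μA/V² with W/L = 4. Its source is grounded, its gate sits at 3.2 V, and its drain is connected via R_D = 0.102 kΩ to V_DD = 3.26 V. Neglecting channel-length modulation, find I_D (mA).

I_D = 8.55 mA

V_GS = V_G = 3.2 V, so V_ov = 3.2 − 1.4 = 1.8 V.
k_n = μ_nC_ox · (W/L) = 5.28 mA/V².
Assume saturation: I_D = ½ k_n V_ov² = 0.5 × 5.28 × 1.8² = 8.55 mA, giving V_DS = V_DD − I_D R_D = 3.26 − 8.55 × 0.102 = 2.39 V.
V_DS = 2.39 V ≥ V_ov = 1.8 V, confirming saturation.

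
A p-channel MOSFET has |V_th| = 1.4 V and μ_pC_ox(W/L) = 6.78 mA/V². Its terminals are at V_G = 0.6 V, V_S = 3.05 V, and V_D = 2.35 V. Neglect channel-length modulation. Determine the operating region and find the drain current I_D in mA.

V_SG = V_S − V_G = 3.05 − 0.6 = 2.45 V; V_SD = V_S − V_D = 3.05 − 2.35 = 0.7 V.
V_ov = V_SG − |V_th| = 2.45 − 1.4 = 1.05 V.
Since V_SD = 0.7 V < V_ov = 1.05 V, the device is in the triode region.
I_D = k_p [V_ov · V_SD − ½ V_SD²] = 6.78 × [1.05 × 0.7 − 0.5 × 0.7²] = 3.32 mA.

Triode; I_D = 3.32 mA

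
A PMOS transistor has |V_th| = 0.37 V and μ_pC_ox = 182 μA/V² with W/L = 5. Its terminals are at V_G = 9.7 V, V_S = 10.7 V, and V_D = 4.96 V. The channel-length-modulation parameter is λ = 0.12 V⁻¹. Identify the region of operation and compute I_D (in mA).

V_SG = V_S − V_G = 10.7 − 9.7 = 1 V; V_SD = V_S − V_D = 10.7 − 4.96 = 5.74 V.
k_p = μ_pC_ox · (W/L) = 0.91 mA/V².
V_ov = V_SG − |V_th| = 1 − 0.37 = 0.63 V.
Since V_SD = 5.74 V ≥ V_ov = 0.63 V, the device is in saturation.
I_D = ½ k_p V_ov² (1 + λ V_SD) = 0.5 × 0.91 × 0.63² × (1 + 0.12 × 5.74) = 0.305 mA.

Saturation; I_D = 0.305 mA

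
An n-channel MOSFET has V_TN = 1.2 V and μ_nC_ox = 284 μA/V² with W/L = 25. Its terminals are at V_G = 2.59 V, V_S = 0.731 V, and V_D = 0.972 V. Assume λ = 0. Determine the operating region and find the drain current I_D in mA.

V_GS = V_G − V_S = 2.59 − 0.731 = 1.86 V; V_DS = V_D − V_S = 0.972 − 0.731 = 0.241 V.
k_n = μ_nC_ox · (W/L) = 7.1 mA/V².
V_ov = V_GS − V_TN = 1.86 − 1.2 = 0.659 V.
Since V_DS = 0.241 V < V_ov = 0.659 V, the device is in the triode region.
I_D = k_n [V_ov · V_DS − ½ V_DS²] = 7.1 × [0.659 × 0.241 − 0.5 × 0.241²] = 0.921 mA.

Triode; I_D = 0.921 mA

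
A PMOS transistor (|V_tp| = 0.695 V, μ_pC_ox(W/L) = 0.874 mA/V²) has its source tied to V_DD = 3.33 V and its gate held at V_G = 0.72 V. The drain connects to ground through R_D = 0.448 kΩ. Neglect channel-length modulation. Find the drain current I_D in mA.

V_SG = V_DD − V_G = 3.33 − 0.72 = 2.61 V, so V_ov = 2.61 − 0.695 = 1.92 V.
Assume saturation: I_D = ½ k_p V_ov² = 0.5 × 0.874 × 1.92² = 1.6 mA, giving V_SD = V_DD − I_D R_D = 3.33 − 1.6 × 0.448 = 2.61 V.
V_SD = 2.61 V ≥ V_ov = 1.92 V, confirming saturation.

I_D = 1.60 mA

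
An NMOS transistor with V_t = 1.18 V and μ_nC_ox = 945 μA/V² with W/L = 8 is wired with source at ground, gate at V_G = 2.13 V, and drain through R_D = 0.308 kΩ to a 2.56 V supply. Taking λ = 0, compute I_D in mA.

I_D = 3.41 mA

V_GS = V_G = 2.13 V, so V_ov = 2.13 − 1.18 = 0.95 V.
k_n = μ_nC_ox · (W/L) = 7.56 mA/V².
Assume saturation: I_D = ½ k_n V_ov² = 0.5 × 7.56 × 0.95² = 3.41 mA, giving V_DS = V_DD − I_D R_D = 2.56 − 3.41 × 0.308 = 1.51 V.
V_DS = 1.51 V ≥ V_ov = 0.95 V, confirming saturation.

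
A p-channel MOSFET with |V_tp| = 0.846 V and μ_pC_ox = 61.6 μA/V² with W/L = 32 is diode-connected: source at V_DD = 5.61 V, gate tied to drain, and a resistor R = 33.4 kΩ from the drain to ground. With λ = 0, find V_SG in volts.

V_SG = 1.21 V

With gate tied to drain, V_SG = V_SD ≥ V_SG − |V_tp|, so the device is in saturation.
k_p = μ_pC_ox · (W/L) = 1.971 mA/V².
KCL at the drain: ½ k_p (V_SG − |V_tp|)² = (V_DD − V_SG)/R.
Let x = V_SG − 0.846. Then 32.9 x² + x − 4.764 = 0, giving x = 0.366 V (positive root), so V_SG = 1.21 V.
I_D = (V_DD − V_SG)/R = (5.61 − 1.21) / 33.4 = 0.132 mA.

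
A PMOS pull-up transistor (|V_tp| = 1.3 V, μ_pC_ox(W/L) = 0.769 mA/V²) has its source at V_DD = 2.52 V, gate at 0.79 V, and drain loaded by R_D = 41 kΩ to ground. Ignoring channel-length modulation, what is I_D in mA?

V_SG = V_DD − V_G = 2.52 − 0.79 = 1.73 V, so V_ov = 1.73 − 1.3 = 0.43 V.
Assume saturation: I_D = ½ k_p V_ov² = 0.5 × 0.769 × 0.43² = 0.0711 mA, giving V_SD = V_DD − I_D R_D = 2.52 − 0.0711 × 41 = -0.395 V.
But -0.395 V < V_ov = 0.43 V, so the device is actually in triode.
In triode I_D = k_p[V_ov V_SD − ½ V_SD²] and I_D = (V_DD − V_SD)/R_D. Equating: 15.8 V_SD² − 14.56 V_SD + 2.52 = 0, giving V_SD = 0.231 V (the root below V_ov).
I_D = (2.52 − 0.231) / 41 = 0.0558 mA.

I_D = 0.0558 mA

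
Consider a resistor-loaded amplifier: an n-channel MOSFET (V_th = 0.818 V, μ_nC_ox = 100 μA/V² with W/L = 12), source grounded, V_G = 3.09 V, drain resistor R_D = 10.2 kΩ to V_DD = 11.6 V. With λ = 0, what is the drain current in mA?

I_D = 1.09 mA

V_GS = V_G = 3.09 V, so V_ov = 3.09 − 0.818 = 2.27 V.
k_n = μ_nC_ox · (W/L) = 1.2 mA/V².
Assume saturation: I_D = ½ k_n V_ov² = 0.5 × 1.2 × 2.27² = 3.1 mA, giving V_DS = V_DD − I_D R_D = 11.6 − 3.1 × 10.2 = -20 V.
But -20 V < V_ov = 2.27 V, so the device is actually in triode.
In triode I_D = k_n[V_ov V_DS − ½ V_DS²] and I_D = (V_DD − V_DS)/R_D. Equating: 6.12 V_DS² − 28.81 V_DS + 11.6 = 0, giving V_DS = 0.445 V (the root below V_ov).
I_D = (11.6 − 0.445) / 10.2 = 1.09 mA.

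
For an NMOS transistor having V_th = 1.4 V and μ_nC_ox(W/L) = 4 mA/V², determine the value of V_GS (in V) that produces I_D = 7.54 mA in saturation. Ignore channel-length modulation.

V_GS = 3.34 V

In saturation I_D = ½ k_n (V_GS − V_th)², so V_GS − V_th = √(2 I_D / k_n) = √(2 × 7.54 / 4) = 1.94 V.
V_GS = 1.4 + 1.94 = 3.34 V.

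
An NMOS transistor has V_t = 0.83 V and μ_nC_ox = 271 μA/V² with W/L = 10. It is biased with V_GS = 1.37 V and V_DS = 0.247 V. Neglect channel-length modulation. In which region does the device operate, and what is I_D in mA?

Triode; I_D = 0.279 mA

k_n = μ_nC_ox · (W/L) = 2.71 mA/V².
V_ov = V_GS − V_t = 1.37 − 0.83 = 0.54 V.
Since V_DS = 0.247 V < V_ov = 0.54 V, the device is in the triode region.
I_D = k_n [V_ov · V_DS − ½ V_DS²] = 2.71 × [0.54 × 0.247 − 0.5 × 0.247²] = 0.279 mA.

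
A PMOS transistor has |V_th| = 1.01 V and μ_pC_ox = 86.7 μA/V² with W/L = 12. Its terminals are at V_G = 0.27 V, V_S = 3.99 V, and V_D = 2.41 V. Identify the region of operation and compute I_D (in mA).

V_SG = V_S − V_G = 3.99 − 0.27 = 3.72 V; V_SD = V_S − V_D = 3.99 − 2.41 = 1.58 V.
k_p = μ_pC_ox · (W/L) = 1.04 mA/V².
V_ov = V_SG − |V_th| = 3.72 − 1.01 = 2.71 V.
Since V_SD = 1.58 V < V_ov = 2.71 V, the device is in the triode region.
I_D = k_p [V_ov · V_SD − ½ V_SD²] = 1.04 × [2.71 × 1.58 − 0.5 × 1.58²] = 3.16 mA.

Triode; I_D = 3.16 mA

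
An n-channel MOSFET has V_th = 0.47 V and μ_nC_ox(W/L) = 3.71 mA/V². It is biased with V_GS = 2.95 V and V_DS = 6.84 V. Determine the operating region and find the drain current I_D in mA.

Saturation; I_D = 11.4 mA

V_ov = V_GS − V_th = 2.95 − 0.47 = 2.48 V.
Since V_DS = 6.84 V ≥ V_ov = 2.48 V, the device is in saturation.
I_D = ½ k_n V_ov² = 0.5 × 3.71 × 2.48² = 11.4 mA.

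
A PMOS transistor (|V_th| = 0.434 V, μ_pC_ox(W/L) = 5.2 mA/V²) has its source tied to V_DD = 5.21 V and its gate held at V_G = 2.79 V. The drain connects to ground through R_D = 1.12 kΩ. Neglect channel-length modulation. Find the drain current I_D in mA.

I_D = 4.24 mA

V_SG = V_DD − V_G = 5.21 − 2.79 = 2.42 V, so V_ov = 2.42 − 0.434 = 1.99 V.
Assume saturation: I_D = ½ k_p V_ov² = 0.5 × 5.2 × 1.99² = 10.3 mA, giving V_SD = V_DD − I_D R_D = 5.21 − 10.3 × 1.12 = -6.28 V.
But -6.28 V < V_ov = 1.99 V, so the device is actually in triode.
In triode I_D = k_p[V_ov V_SD − ½ V_SD²] and I_D = (V_DD − V_SD)/R_D. Equating: 2.91 V_SD² − 12.57 V_SD + 5.21 = 0, giving V_SD = 0.465 V (the root below V_ov).
I_D = (5.21 − 0.465) / 1.12 = 4.24 mA.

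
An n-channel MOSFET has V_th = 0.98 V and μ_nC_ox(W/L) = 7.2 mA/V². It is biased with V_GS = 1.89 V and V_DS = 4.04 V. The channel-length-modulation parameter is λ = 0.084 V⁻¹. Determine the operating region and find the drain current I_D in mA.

Saturation; I_D = 3.99 mA

V_ov = V_GS − V_th = 1.89 − 0.98 = 0.91 V.
Since V_DS = 4.04 V ≥ V_ov = 0.91 V, the device is in saturation.
I_D = ½ k_n V_ov² (1 + λ V_DS) = 0.5 × 7.2 × 0.91² × (1 + 0.084 × 4.04) = 3.99 mA.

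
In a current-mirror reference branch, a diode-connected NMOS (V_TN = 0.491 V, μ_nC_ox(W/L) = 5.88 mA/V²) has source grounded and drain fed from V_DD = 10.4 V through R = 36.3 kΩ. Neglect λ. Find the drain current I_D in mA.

I_D = 0.265 mA

With gate tied to drain, V_GS = V_DS ≥ V_GS − V_TN, so the device is in saturation.
KCL at the drain: ½ k_n (V_GS − V_TN)² = (V_DD − V_GS)/R.
Let x = V_GS − 0.491. Then 107 x² + x − 9.909 = 0, giving x = 0.3 V (positive root), so V_GS = 0.791 V.
I_D = (V_DD − V_GS)/R = (10.4 − 0.791) / 36.3 = 0.265 mA.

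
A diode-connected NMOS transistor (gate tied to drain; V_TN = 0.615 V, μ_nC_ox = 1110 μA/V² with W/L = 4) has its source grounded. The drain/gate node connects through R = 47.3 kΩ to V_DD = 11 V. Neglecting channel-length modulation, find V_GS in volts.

V_GS = 0.925 V

With gate tied to drain, V_GS = V_DS ≥ V_GS − V_TN, so the device is in saturation.
k_n = μ_nC_ox · (W/L) = 4.44 mA/V².
KCL at the drain: ½ k_n (V_GS − V_TN)² = (V_DD − V_GS)/R.
Let x = V_GS − 0.615. Then 105 x² + x − 10.38 = 0, giving x = 0.31 V (positive root), so V_GS = 0.925 V.
I_D = (V_DD − V_GS)/R = (11 − 0.925) / 47.3 = 0.213 mA.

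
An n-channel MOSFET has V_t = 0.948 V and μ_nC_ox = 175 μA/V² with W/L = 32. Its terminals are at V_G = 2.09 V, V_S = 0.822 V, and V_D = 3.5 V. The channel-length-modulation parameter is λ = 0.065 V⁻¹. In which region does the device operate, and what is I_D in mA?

V_GS = V_G − V_S = 2.09 − 0.822 = 1.27 V; V_DS = V_D − V_S = 3.5 − 0.822 = 2.68 V.
k_n = μ_nC_ox · (W/L) = 5.6 mA/V².
V_ov = V_GS − V_t = 1.27 − 0.948 = 0.32 V.
Since V_DS = 2.68 V ≥ V_ov = 0.32 V, the device is in saturation.
I_D = ½ k_n V_ov² (1 + λ V_DS) = 0.5 × 5.6 × 0.32² × (1 + 0.065 × 2.68) = 0.337 mA.

Saturation; I_D = 0.337 mA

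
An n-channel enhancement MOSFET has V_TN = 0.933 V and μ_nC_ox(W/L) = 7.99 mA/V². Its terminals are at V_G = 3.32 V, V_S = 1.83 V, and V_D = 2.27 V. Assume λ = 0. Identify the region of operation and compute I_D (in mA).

V_GS = V_G − V_S = 3.32 − 1.83 = 1.49 V; V_DS = V_D − V_S = 2.27 − 1.83 = 0.44 V.
V_ov = V_GS − V_TN = 1.49 − 0.933 = 0.557 V.
Since V_DS = 0.44 V < V_ov = 0.557 V, the device is in the triode region.
I_D = k_n [V_ov · V_DS − ½ V_DS²] = 7.99 × [0.557 × 0.44 − 0.5 × 0.44²] = 1.18 mA.

Triode; I_D = 1.18 mA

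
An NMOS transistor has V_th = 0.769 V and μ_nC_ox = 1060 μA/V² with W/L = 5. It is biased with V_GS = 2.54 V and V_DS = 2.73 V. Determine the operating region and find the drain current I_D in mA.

k_n = μ_nC_ox · (W/L) = 5.3 mA/V².
V_ov = V_GS − V_th = 2.54 − 0.769 = 1.77 V.
Since V_DS = 2.73 V ≥ V_ov = 1.77 V, the device is in saturation.
I_D = ½ k_n V_ov² = 0.5 × 5.3 × 1.77² = 8.31 mA.

Saturation; I_D = 8.31 mA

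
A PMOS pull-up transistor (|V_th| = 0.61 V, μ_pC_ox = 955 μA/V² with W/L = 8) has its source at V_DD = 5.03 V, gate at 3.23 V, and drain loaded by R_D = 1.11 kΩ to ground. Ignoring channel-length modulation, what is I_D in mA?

I_D = 4.01 mA

V_SG = V_DD − V_G = 5.03 − 3.23 = 1.8 V, so V_ov = 1.8 − 0.61 = 1.19 V.
k_p = μ_pC_ox · (W/L) = 7.64 mA/V².
Assume saturation: I_D = ½ k_p V_ov² = 0.5 × 7.64 × 1.19² = 5.41 mA, giving V_SD = V_DD − I_D R_D = 5.03 − 5.41 × 1.11 = -0.975 V.
But -0.975 V < V_ov = 1.19 V, so the device is actually in triode.
In triode I_D = k_p[V_ov V_SD − ½ V_SD²] and I_D = (V_DD − V_SD)/R_D. Equating: 4.24 V_SD² − 11.09 V_SD + 5.03 = 0, giving V_SD = 0.584 V (the root below V_ov).
I_D = (5.03 − 0.584) / 1.11 = 4.01 mA.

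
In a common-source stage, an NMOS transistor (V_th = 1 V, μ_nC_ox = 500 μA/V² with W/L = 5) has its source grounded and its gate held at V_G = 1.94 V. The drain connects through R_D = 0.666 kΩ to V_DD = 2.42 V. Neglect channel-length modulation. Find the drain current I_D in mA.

I_D = 1.10 mA

V_GS = V_G = 1.94 V, so V_ov = 1.94 − 1 = 0.94 V.
k_n = μ_nC_ox · (W/L) = 2.5 mA/V².
Assume saturation: I_D = ½ k_n V_ov² = 0.5 × 2.5 × 0.94² = 1.1 mA, giving V_DS = V_DD − I_D R_D = 2.42 − 1.1 × 0.666 = 1.68 V.
V_DS = 1.68 V ≥ V_ov = 0.94 V, confirming saturation.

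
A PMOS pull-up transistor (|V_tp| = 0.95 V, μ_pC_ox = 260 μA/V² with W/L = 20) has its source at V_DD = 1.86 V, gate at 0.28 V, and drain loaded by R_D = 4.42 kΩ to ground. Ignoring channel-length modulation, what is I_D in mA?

V_SG = V_DD − V_G = 1.86 − 0.28 = 1.58 V, so V_ov = 1.58 − 0.95 = 0.63 V.
k_p = μ_pC_ox · (W/L) = 5.2 mA/V².
Assume saturation: I_D = ½ k_p V_ov² = 0.5 × 5.2 × 0.63² = 1.03 mA, giving V_SD = V_DD − I_D R_D = 1.86 − 1.03 × 4.42 = -2.7 V.
But -2.7 V < V_ov = 0.63 V, so the device is actually in triode.
In triode I_D = k_p[V_ov V_SD − ½ V_SD²] and I_D = (V_DD − V_SD)/R_D. Equating: 11.5 V_SD² − 15.48 V_SD + 1.86 = 0, giving V_SD = 0.133 V (the root below V_ov).
I_D = (1.86 − 0.133) / 4.42 = 0.391 mA.

I_D = 0.391 mA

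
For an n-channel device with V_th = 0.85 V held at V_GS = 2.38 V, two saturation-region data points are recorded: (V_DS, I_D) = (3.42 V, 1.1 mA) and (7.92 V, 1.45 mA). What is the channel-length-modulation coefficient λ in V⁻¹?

With V_GS fixed, I_D ∝ (1 + λ V_DS) in saturation, so I_D2/I_D1 = (1 + λ V_DS2)/(1 + λ V_DS1).
1.45/1.1 = 1.318 = (1 + 7.92 λ)/(1 + 3.42 λ).
Solving: λ (I_D1 V_DS2 − I_D2 V_DS1) = I_D2 − I_D1, so λ = (1.45 − 1.1) / (1.1 × 7.92 − 1.45 × 3.42) = 0.35 / 3.75 = 0.0933 V⁻¹.

λ = 0.0933 V⁻¹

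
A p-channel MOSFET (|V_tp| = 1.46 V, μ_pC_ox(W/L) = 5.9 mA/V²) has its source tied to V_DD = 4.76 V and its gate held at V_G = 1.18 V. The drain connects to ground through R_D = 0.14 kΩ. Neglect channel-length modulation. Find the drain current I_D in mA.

V_SG = V_DD − V_G = 4.76 − 1.18 = 3.58 V, so V_ov = 3.58 − 1.46 = 2.12 V.
Assume saturation: I_D = ½ k_p V_ov² = 0.5 × 5.9 × 2.12² = 13.3 mA, giving V_SD = V_DD − I_D R_D = 4.76 − 13.3 × 0.14 = 2.9 V.
V_SD = 2.9 V ≥ V_ov = 2.12 V, confirming saturation.

I_D = 13.3 mA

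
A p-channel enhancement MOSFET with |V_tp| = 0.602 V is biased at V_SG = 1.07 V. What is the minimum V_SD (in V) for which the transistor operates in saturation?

The boundary between triode and saturation is V_SD = V_SG − |V_tp| = V_ov.
V_ov = 1.07 − 0.602 = 0.468 V.

V_SD,sat = 0.468 V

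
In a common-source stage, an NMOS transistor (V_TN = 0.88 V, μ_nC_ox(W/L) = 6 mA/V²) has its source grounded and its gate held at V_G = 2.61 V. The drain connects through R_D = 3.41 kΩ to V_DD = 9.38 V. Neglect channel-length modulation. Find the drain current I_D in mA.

V_GS = V_G = 2.61 V, so V_ov = 2.61 − 0.88 = 1.73 V.
Assume saturation: I_D = ½ k_n V_ov² = 0.5 × 6 × 1.73² = 8.98 mA, giving V_DS = V_DD − I_D R_D = 9.38 − 8.98 × 3.41 = -21.2 V.
But -21.2 V < V_ov = 1.73 V, so the device is actually in triode.
In triode I_D = k_n[V_ov V_DS − ½ V_DS²] and I_D = (V_DD − V_DS)/R_D. Equating: 10.2 V_DS² − 36.4 V_DS + 9.38 = 0, giving V_DS = 0.28 V (the root below V_ov).
I_D = (9.38 − 0.28) / 3.41 = 2.67 mA.

I_D = 2.67 mA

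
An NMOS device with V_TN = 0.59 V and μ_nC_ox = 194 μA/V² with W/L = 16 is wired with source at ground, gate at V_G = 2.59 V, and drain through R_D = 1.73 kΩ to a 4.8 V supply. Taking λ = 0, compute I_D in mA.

V_GS = V_G = 2.59 V, so V_ov = 2.59 − 0.59 = 2 V.
k_n = μ_nC_ox · (W/L) = 3.104 mA/V².
Assume saturation: I_D = ½ k_n V_ov² = 0.5 × 3.104 × 2² = 6.21 mA, giving V_DS = V_DD − I_D R_D = 4.8 − 6.21 × 1.73 = -5.94 V.
But -5.94 V < V_ov = 2 V, so the device is actually in triode.
In triode I_D = k_n[V_ov V_DS − ½ V_DS²] and I_D = (V_DD − V_DS)/R_D. Equating: 2.68 V_DS² − 11.74 V_DS + 4.8 = 0, giving V_DS = 0.457 V (the root below V_ov).
I_D = (4.8 − 0.457) / 1.73 = 2.51 mA.

I_D = 2.51 mA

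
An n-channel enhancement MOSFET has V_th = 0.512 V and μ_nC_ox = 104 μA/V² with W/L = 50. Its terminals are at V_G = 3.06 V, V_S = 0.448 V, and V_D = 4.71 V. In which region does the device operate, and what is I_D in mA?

Saturation; I_D = 11.5 mA

V_GS = V_G − V_S = 3.06 − 0.448 = 2.61 V; V_DS = V_D − V_S = 4.71 − 0.448 = 4.26 V.
k_n = μ_nC_ox · (W/L) = 5.2 mA/V².
V_ov = V_GS − V_th = 2.61 − 0.512 = 2.1 V.
Since V_DS = 4.26 V ≥ V_ov = 2.1 V, the device is in saturation.
I_D = ½ k_n V_ov² = 0.5 × 5.2 × 2.1² = 11.5 mA.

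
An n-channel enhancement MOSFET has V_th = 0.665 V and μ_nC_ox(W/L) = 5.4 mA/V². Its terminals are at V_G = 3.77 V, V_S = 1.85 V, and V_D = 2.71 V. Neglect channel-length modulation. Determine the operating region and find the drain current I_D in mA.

V_GS = V_G − V_S = 3.77 − 1.85 = 1.92 V; V_DS = V_D − V_S = 2.71 − 1.85 = 0.86 V.
V_ov = V_GS − V_th = 1.92 − 0.665 = 1.25 V.
Since V_DS = 0.86 V < V_ov = 1.25 V, the device is in the triode region.
I_D = k_n [V_ov · V_DS − ½ V_DS²] = 5.4 × [1.25 × 0.86 − 0.5 × 0.86²] = 3.83 mA.

Triode; I_D = 3.83 mA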